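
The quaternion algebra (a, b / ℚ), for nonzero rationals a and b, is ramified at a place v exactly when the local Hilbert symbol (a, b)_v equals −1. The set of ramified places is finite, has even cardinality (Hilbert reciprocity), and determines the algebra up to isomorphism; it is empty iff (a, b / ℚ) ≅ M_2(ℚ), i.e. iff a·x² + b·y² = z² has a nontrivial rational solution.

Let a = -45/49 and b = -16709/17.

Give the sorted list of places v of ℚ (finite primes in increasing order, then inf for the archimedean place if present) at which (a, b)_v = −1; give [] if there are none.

[2, 5, 11, 17, 31, inf]

(a, b) ≡ (-5, -5797) mod (ℚ^×)²; places V = {2, 3, 5, 7, 11, 17, 31, ∞}.
(a,b)_5: α=1, u≡4; β=0, v≡3 (mod 5); (4|5)=+1, (3|5)=-1; sign (−1)^0·+1^0·-1^1 = -1.
(a,b)_17: α=0, u≡14; β=-1, v≡2 (mod 17); (14|17)=-1, (2|17)=+1; sign (−1)^0·-1^-1·+1^0 = -1.
(a,b)_2: α=0, β=0; u≡3, v≡3 (mod 8); ε(u)ε(v)=1·1, αω(v)=0·1, βω(u)=0·1; sum ≡ 1  ⇒  -1.
(a,b)_31: α=0, u≡13; β=1, v≡23 (mod 31); (13|31)=-1, (23|31)=-1; sign (−1)^0·-1^1·-1^0 = -1.
(a,b)_∞: sgn(-5)=−, sgn(-5797)=−, so -1.
(a,b)_7: α=-2, u≡4; β=2, v≡3 (mod 7); (4|7)=+1, (3|7)=-1; sign (−1)^0·+1^2·-1^-2 = +1.
(a,b)_3: α=2, u≡1; β=0, v≡2 (mod 3); (1|3)=+1, (2|3)=-1; sign (−1)^0·+1^0·-1^2 = +1.
(a,b)_11: α=0, u≡2; β=1, v≡9 (mod 11); (2|11)=-1, (9|11)=+1; sign (−1)^0·-1^1·+1^0 = -1.
|Ram(-5, -5797)| = 6, even; anisotropic at {2, 5, 11, 17, 31, ∞}.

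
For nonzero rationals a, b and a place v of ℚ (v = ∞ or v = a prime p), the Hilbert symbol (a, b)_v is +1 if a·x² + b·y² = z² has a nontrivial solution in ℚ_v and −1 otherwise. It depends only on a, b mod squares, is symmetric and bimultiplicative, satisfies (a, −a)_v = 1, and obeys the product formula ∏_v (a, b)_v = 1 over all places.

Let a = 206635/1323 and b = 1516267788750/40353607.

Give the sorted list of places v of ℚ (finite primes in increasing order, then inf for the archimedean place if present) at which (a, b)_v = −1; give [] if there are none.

Mod squares: a ≡ 2145, b ≡ 546. Check v ∈ {∞, 2, 3, 5, 7, 11, 13, 17}.
v=7: a=7^-2·(≡5), b=7^-9·(≡1) mod 7; (5|7)=-1, (1|7)=+1; (−1)^{-2·-9·3}·(-1)^-9·(+1)^-2 = -1.
v=17: a=17^2·(≡11), b=17^0·(≡13) mod 17; (11|17)=-1, (13|17)=+1; (−1)^{2·0·8}·(-1)^0·(+1)^2 = +1.
v=2: v_2(a)=0, v_2(b)=1; units ≡ 1, 1 (mod 8); ε·ε+αω+βω = 0·0+0·0+1·0 ≡ 0  ⇒  (a,b)_2 = +1.
v=11: a=11^1·(≡10), b=11^2·(≡8) mod 11; (10|11)=-1, (8|11)=-1; (−1)^{1·2·5}·(-1)^2·(-1)^1 = -1.
v=3: a=3^-3·(≡1), b=3^3·(≡2) mod 3; (1|3)=+1, (2|3)=-1; (−1)^{-3·3·1}·(+1)^3·(-1)^-3 = +1.
v=5: a=5^1·(≡4), b=5^4·(≡1) mod 5; (4|5)=+1, (1|5)=+1; (−1)^{1·4·2}·(+1)^4·(+1)^1 = +1.
v=13: a=13^1·(≡10), b=13^5·(≡1) mod 13; (10|13)=+1, (1|13)=+1; (−1)^{1·5·6}·(+1)^5·(+1)^1 = +1.
v=∞: 2145 > 0 and 546 > 0  ⇒  (a,b)_∞ = +1.
(2145, 546 / ℚ) ramifies at {7, 11}: a division algebra.

[7, 11]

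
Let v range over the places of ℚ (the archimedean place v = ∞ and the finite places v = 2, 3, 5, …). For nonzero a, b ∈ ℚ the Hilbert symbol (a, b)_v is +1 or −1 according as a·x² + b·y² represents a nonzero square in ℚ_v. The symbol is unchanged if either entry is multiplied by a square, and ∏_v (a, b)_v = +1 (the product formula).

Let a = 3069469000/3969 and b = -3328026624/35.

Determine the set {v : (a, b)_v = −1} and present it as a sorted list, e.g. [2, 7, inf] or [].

Mod squares: a ≡ 106210, b ≡ -12638990. Check v ∈ {∞, 2, 3, 5, 7, 13, 17, 19, 43}.
v=13: a=13^1·(≡8), b=13^1·(≡4) mod 13; (8|13)=-1, (4|13)=+1; (−1)^{1·1·6}·(-1)^1·(+1)^1 = -1.
v=17: a=17^2·(≡10), b=17^1·(≡16) mod 17; (10|17)=-1, (16|17)=+1; (−1)^{2·1·8}·(-1)^1·(+1)^2 = -1.
v=∞: 106210 > 0 and -12638990 < 0  ⇒  (a,b)_∞ = +1.
v=43: a=43^1·(≡29), b=43^1·(≡12) mod 43; (29|43)=-1, (12|43)=-1; (−1)^{1·1·21}·(-1)^1·(-1)^1 = -1.
v=3: a=3^-4·(≡1), b=3^2·(≡1) mod 3; (1|3)=+1, (1|3)=+1; (−1)^{-4·2·1}·(+1)^2·(+1)^-4 = +1.
v=2: v_2(a)=3, v_2(b)=11; units ≡ 1, 1 (mod 8); ε·ε+αω+βω = 0·0+3·0+11·0 ≡ 0  ⇒  (a,b)_2 = +1.
v=5: a=5^3·(≡3), b=5^-1·(≡3) mod 5; (3|5)=-1, (3|5)=-1; (−1)^{3·-1·2}·(-1)^-1·(-1)^3 = +1.
v=19: a=19^1·(≡17), b=19^1·(≡2) mod 19; (17|19)=+1, (2|19)=-1; (−1)^{1·1·9}·(+1)^1·(-1)^1 = +1.
v=7: a=7^-2·(≡6), b=7^-1·(≡3) mod 7; (6|7)=-1, (3|7)=-1; (−1)^{-2·-1·3}·(-1)^-1·(-1)^-2 = -1.
|Ram(106210, -12638990)| = 4, even; anisotropic at {7, 13, 17, 43}.

[7, 13, 17, 43]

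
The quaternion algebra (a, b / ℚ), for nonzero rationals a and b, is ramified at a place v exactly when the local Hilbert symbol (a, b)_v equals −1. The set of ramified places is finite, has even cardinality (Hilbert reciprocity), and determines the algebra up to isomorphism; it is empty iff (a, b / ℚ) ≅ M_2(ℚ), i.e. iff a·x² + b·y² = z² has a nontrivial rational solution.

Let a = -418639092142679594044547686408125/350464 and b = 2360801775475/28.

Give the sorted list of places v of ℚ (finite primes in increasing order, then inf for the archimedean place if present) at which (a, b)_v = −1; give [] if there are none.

(a, b) ≡ (-103037, 133) mod (ℚ^×)²; places V = {2, 3, 5, 7, 11, 13, 17, 19, 29, 37, ∞}.
(a,b)_19: α=3, u≡5; β=1, v≡16 (mod 19); (5|19)=+1, (16|19)=+1; sign (−1)^1·+1^1·+1^3 = -1.
(a,b)_13: α=4, u≡3; β=2, v≡1 (mod 13); (3|13)=+1, (1|13)=+1; sign (−1)^0·+1^2·+1^4 = +1.
(a,b)_∞: sgn(-103037)=−, sgn(133)=+, so +1.
(a,b)_7: α=0, u≡3; β=-1, v≡6 (mod 7); (3|7)=-1, (6|7)=-1; sign (−1)^0·-1^-1·-1^0 = -1.
(a,b)_29: α=5, u≡15; β=2, v≡15 (mod 29); (15|29)=-1, (15|29)=-1; sign (−1)^0·-1^2·-1^5 = -1.
(a,b)_11: α=5, u≡1; β=2, v≡9 (mod 11); (1|11)=+1, (9|11)=+1; sign (−1)^0·+1^2·+1^5 = +1.
(a,b)_17: α=5, u≡2; β=2, v≡3 (mod 17); (2|17)=+1, (3|17)=-1; sign (−1)^0·+1^2·-1^5 = -1.
(a,b)_3: α=6, u≡1; β=0, v≡1 (mod 3); (1|3)=+1, (1|3)=+1; sign (−1)^0·+1^0·+1^6 = +1.
(a,b)_5: α=4, u≡3; β=2, v≡3 (mod 5); (3|5)=-1, (3|5)=-1; sign (−1)^0·-1^2·-1^4 = +1.
(a,b)_2: α=-8, β=-2; u≡3, v≡5 (mod 8); ε(u)ε(v)=1·0, αω(v)=-8·1, βω(u)=-2·1; sum ≡ 0  ⇒  +1.
(a,b)_37: α=-2, u≡15; β=0, v≡32 (mod 37); (15|37)=-1, (32|37)=-1; sign (−1)^0·-1^0·-1^-2 = +1.
Ram(-103037, 133) = {7, 17, 19, 29}; no ℚ_7-point on the conic.

[7, 17, 19, 29]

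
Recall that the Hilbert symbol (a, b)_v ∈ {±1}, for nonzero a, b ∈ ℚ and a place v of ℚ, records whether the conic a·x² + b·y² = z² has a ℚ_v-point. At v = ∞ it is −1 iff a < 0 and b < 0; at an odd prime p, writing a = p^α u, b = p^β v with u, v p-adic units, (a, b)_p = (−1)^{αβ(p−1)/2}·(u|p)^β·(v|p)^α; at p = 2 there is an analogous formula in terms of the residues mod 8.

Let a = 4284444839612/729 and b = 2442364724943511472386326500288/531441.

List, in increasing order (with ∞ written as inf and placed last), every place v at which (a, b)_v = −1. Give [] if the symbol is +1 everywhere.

[2, 17, 29, 31]

Mod squares: a ≡ 27047, b ≡ 33263. Check v ∈ {∞, 2, 3, 7, 17, 29, 31, 37, 43}.
v=∞: 27047 > 0 and 33263 > 0  ⇒  (a,b)_∞ = +1.
v=3: a=3^-6·(≡2), b=3^-12·(≡2) mod 3; (2|3)=-1, (2|3)=-1; (−1)^{-6·-12·1}·(-1)^-12·(-1)^-6 = +1.
v=7: a=7^2·(≡6), b=7^4·(≡3) mod 7; (6|7)=-1, (3|7)=-1; (−1)^{2·4·3}·(-1)^4·(-1)^2 = +1.
v=37: a=37^1·(≡16), b=37^3·(≡16) mod 37; (16|37)=+1, (16|37)=+1; (−1)^{1·3·18}·(+1)^3·(+1)^1 = +1.
v=29: a=29^2·(≡12), b=29^5·(≡23) mod 29; (12|29)=-1, (23|29)=+1; (−1)^{2·5·14}·(-1)^5·(+1)^2 = -1.
v=2: v_2(a)=2, v_2(b)=6; units ≡ 7, 7 (mod 8); ε·ε+αω+βω = 1·1+2·0+6·0 ≡ 1  ⇒  (a,b)_2 = -1.
v=43: a=43^1·(≡19), b=43^2·(≡41) mod 43; (19|43)=-1, (41|43)=+1; (−1)^{1·2·21}·(-1)^2·(+1)^1 = +1.
v=31: a=31^2·(≡22), b=31^5·(≡18) mod 31; (22|31)=-1, (18|31)=+1; (−1)^{2·5·15}·(-1)^5·(+1)^2 = -1.
v=17: a=17^1·(≡7), b=17^2·(≡14) mod 17; (7|17)=-1, (14|17)=-1; (−1)^{1·2·8}·(-1)^2·(-1)^1 = -1.
(27047, 33263 / ℚ) ramifies at {2, 17, 29, 31}: a division algebra.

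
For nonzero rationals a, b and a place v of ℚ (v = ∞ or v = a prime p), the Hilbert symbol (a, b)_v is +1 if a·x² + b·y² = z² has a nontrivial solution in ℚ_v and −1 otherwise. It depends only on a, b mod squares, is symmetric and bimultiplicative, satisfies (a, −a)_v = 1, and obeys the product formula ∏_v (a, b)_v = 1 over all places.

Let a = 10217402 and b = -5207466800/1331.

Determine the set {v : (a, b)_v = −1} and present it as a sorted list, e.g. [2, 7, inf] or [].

[11, 19, 23, 37]

Mod squares: a ≡ 60458, b ≡ -149017. Check v ∈ {∞, 2, 5, 11, 13, 19, 23, 31, 37, 43}.
v=31: a=31^0·(≡19), b=31^3·(≡11) mod 31; (19|31)=+1, (11|31)=-1; (−1)^{0·3·15}·(+1)^3·(-1)^0 = +1.
v=11: a=11^0·(≡8), b=11^-3·(≡3) mod 11; (8|11)=-1, (3|11)=+1; (−1)^{0·-3·5}·(-1)^-3·(+1)^0 = -1.
v=5: a=5^0·(≡2), b=5^2·(≡3) mod 5; (2|5)=-1, (3|5)=-1; (−1)^{0·2·2}·(-1)^2·(-1)^0 = +1.
v=2: v_2(a)=1, v_2(b)=4; units ≡ 5, 7 (mod 8); ε·ε+αω+βω = 0·1+1·0+4·1 ≡ 0  ⇒  (a,b)_2 = +1.
v=37: a=37^1·(≡15), b=37^0·(≡35) mod 37; (15|37)=-1, (35|37)=-1; (−1)^{1·0·18}·(-1)^0·(-1)^1 = -1.
v=23: a=23^0·(≡20), b=23^1·(≡20) mod 23; (20|23)=-1, (20|23)=-1; (−1)^{0·1·11}·(-1)^1·(-1)^0 = -1.
v=13: a=13^2·(≡8), b=13^0·(≡2) mod 13; (8|13)=-1, (2|13)=-1; (−1)^{2·0·6}·(-1)^0·(-1)^2 = +1.
v=43: a=43^1·(≡39), b=43^0·(≡23) mod 43; (39|43)=-1, (23|43)=+1; (−1)^{1·0·21}·(-1)^0·(+1)^1 = +1.
v=19: a=19^1·(≡1), b=19^1·(≡4) mod 19; (1|19)=+1, (4|19)=+1; (−1)^{1·1·9}·(+1)^1·(+1)^1 = -1.
v=∞: 60458 > 0 and -149017 < 0  ⇒  (a,b)_∞ = +1.
|Ram(60458, -149017)| = 4, even; anisotropic at {11, 19, 23, 37}.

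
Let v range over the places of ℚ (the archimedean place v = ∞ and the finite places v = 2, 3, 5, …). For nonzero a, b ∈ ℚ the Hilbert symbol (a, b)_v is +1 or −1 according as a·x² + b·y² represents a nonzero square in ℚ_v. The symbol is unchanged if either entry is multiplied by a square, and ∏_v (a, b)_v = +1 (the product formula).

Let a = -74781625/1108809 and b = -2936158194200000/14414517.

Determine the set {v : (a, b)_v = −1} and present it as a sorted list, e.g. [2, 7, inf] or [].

[23, inf]

Mod squares: a ≡ -2185, b ≡ -1235. Check v ∈ {∞, 2, 3, 5, 7, 11, 13, 19, 23, 37}.
v=2: v_2(a)=0, v_2(b)=6; units ≡ 7, 5 (mod 8); ε·ε+αω+βω = 1·0+0·1+6·0 ≡ 0  ⇒  (a,b)_2 = +1.
v=∞: -2185 < 0 and -1235 < 0  ⇒  (a,b)_∞ = -1.
v=5: a=5^3·(≡3), b=5^5·(≡3) mod 5; (3|5)=-1, (3|5)=-1; (−1)^{3·5·2}·(-1)^5·(-1)^3 = +1.
v=3: a=3^-8·(≡2), b=3^-8·(≡1) mod 3; (2|3)=-1, (1|3)=+1; (−1)^{-8·-8·1}·(-1)^-8·(+1)^-8 = +1.
v=13: a=13^-2·(≡12), b=13^-3·(≡4) mod 13; (12|13)=+1, (4|13)=+1; (−1)^{-2·-3·6}·(+1)^-3·(+1)^-2 = +1.
v=19: a=19^1·(≡10), b=19^5·(≡11) mod 19; (10|19)=-1, (11|19)=+1; (−1)^{1·5·9}·(-1)^5·(+1)^1 = +1.
v=7: a=7^0·(≡6), b=7^2·(≡2) mod 7; (6|7)=-1, (2|7)=+1; (−1)^{0·2·3}·(-1)^2·(+1)^0 = +1.
v=37: a=37^2·(≡23), b=37^0·(≡18) mod 37; (23|37)=-1, (18|37)=-1; (−1)^{2·0·18}·(-1)^0·(-1)^2 = +1.
v=23: a=23^1·(≡10), b=23^0·(≡22) mod 23; (10|23)=-1, (22|23)=-1; (−1)^{1·0·11}·(-1)^0·(-1)^1 = -1.
v=11: a=11^0·(≡3), b=11^2·(≡8) mod 11; (3|11)=+1, (8|11)=-1; (−1)^{0·2·5}·(+1)^2·(-1)^0 = +1.
Ram(-2185, -1235) = {23, ∞}; no ℚ_23-point on the conic.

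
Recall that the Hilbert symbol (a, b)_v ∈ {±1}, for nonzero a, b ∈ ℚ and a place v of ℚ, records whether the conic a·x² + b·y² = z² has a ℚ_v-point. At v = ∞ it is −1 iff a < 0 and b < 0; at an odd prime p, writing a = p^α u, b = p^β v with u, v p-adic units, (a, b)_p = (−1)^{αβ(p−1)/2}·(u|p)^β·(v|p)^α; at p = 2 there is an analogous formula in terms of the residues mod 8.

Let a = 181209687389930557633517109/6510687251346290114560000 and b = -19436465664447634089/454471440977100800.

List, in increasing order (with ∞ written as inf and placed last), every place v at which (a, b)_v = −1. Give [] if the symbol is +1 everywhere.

(a, b) ≡ (29, -2) mod (ℚ^×)²; places V = {2, 3, 5, 7, 11, 23, 29, 31, ∞}.
(a,b)_5: α=-4, u≡4; β=-2, v≡3 (mod 5); (4|5)=+1, (3|5)=-1; sign (−1)^0·+1^-2·-1^-4 = +1.
(a,b)_29: α=3, u≡7; β=2, v≡14 (mod 29); (7|29)=+1, (14|29)=-1; sign (−1)^0·+1^2·-1^3 = -1.
(a,b)_31: α=6, u≡24; β=6, v≡15 (mod 31); (24|31)=-1, (15|31)=-1; sign (−1)^0·-1^6·-1^6 = +1.
(a,b)_11: α=0, u≡8; β=-2, v≡3 (mod 11); (8|11)=-1, (3|11)=+1; sign (−1)^0·-1^-2·+1^0 = +1.
(a,b)_∞: sgn(29)=+, sgn(-2)=−, so +1.
(a,b)_23: α=-6, u≡3; β=-4, v≡19 (mod 23); (3|23)=+1, (19|23)=-1; sign (−1)^0·+1^-4·-1^-6 = +1.
(a,b)_2: α=-46, β=-29; u≡5, v≡7 (mod 8); ε(u)ε(v)=0·1, αω(v)=-46·0, βω(u)=-29·1; sum ≡ 1  ⇒  -1.
(a,b)_3: α=20, u≡2; β=12, v≡1 (mod 3); (2|3)=-1, (1|3)=+1; sign (−1)^0·-1^12·+1^20 = +1.
(a,b)_7: α=4, u≡4; β=2, v≡6 (mod 7); (4|7)=+1, (6|7)=-1; sign (−1)^0·+1^2·-1^4 = +1.
Ram(29, -2) = {2, 29}; no ℚ_2-point on the conic.

[2, 29]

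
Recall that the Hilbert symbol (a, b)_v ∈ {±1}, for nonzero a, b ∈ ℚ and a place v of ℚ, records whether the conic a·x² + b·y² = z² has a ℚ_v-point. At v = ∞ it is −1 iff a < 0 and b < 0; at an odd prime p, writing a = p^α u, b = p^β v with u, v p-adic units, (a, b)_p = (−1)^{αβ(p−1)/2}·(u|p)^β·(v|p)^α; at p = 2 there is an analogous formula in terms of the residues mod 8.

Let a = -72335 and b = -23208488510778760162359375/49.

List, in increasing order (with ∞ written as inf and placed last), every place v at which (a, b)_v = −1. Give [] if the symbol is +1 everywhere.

[23, inf]

Mod squares: a ≡ -72335, b ≡ -5157911. Check v ∈ {∞, 2, 3, 5, 7, 11, 17, 19, 23, 29, 37}.
v=7: a=7^0·(≡3), b=7^-2·(≡4) mod 7; (3|7)=-1, (4|7)=+1; (−1)^{0·-2·3}·(-1)^-2·(+1)^0 = +1.
v=∞: -72335 < 0 and -5157911 < 0  ⇒  (a,b)_∞ = -1.
v=2: v_2(a)=0, v_2(b)=0; units ≡ 1, 1 (mod 8); ε·ε+αω+βω = 0·0+0·0+0·0 ≡ 0  ⇒  (a,b)_2 = +1.
v=5: a=5^1·(≡3), b=5^6·(≡1) mod 5; (3|5)=-1, (1|5)=+1; (−1)^{1·6·2}·(-1)^6·(+1)^1 = +1.
v=17: a=17^1·(≡12), b=17^4·(≡9) mod 17; (12|17)=-1, (9|17)=+1; (−1)^{1·4·8}·(-1)^4·(+1)^1 = +1.
v=11: a=11^0·(≡1), b=11^1·(≡8) mod 11; (1|11)=+1, (8|11)=-1; (−1)^{0·1·5}·(+1)^1·(-1)^0 = +1.
v=23: a=23^1·(≡6), b=23^5·(≡18) mod 23; (6|23)=+1, (18|23)=+1; (−1)^{1·5·11}·(+1)^5·(+1)^1 = -1.
v=19: a=19^0·(≡17), b=19^1·(≡18) mod 19; (17|19)=+1, (18|19)=-1; (−1)^{0·1·9}·(+1)^1·(-1)^0 = +1.
v=29: a=29^0·(≡20), b=29^1·(≡10) mod 29; (20|29)=+1, (10|29)=-1; (−1)^{0·1·14}·(+1)^1·(-1)^0 = +1.
v=37: a=37^1·(≡6), b=37^3·(≡31) mod 37; (6|37)=-1, (31|37)=-1; (−1)^{1·3·18}·(-1)^3·(-1)^1 = +1.
v=3: a=3^0·(≡1), b=3^2·(≡1) mod 3; (1|3)=+1, (1|3)=+1; (−1)^{0·2·1}·(+1)^2·(+1)^0 = +1.
(-72335, -5157911 / ℚ) ramifies at {23, ∞}: a division algebra.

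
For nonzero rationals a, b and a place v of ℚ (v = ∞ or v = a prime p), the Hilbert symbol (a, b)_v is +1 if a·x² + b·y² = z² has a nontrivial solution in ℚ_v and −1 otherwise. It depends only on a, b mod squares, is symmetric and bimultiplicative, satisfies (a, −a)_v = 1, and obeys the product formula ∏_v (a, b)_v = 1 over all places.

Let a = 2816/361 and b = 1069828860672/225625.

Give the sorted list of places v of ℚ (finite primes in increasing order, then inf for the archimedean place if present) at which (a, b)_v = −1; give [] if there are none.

[2, 3]

(a, b) ≡ (11, 3) mod (ℚ^×)²; places V = {2, 3, 5, 11, 13, 19, 29, ∞}.
(a,b)_11: α=1, u≡4; β=2, v≡4 (mod 11); (4|11)=+1, (4|11)=+1; sign (−1)^0·+1^2·+1^1 = +1.
(a,b)_29: α=0, u≡27; β=2, v≡14 (mod 29); (27|29)=-1, (14|29)=-1; sign (−1)^0·-1^2·-1^0 = +1.
(a,b)_13: α=0, u≡6; β=2, v≡3 (mod 13); (6|13)=-1, (3|13)=+1; sign (−1)^0·-1^2·+1^0 = +1.
(a,b)_19: α=-2, u≡4; β=-2, v≡13 (mod 19); (4|19)=+1, (13|19)=-1; sign (−1)^0·+1^-2·-1^-2 = +1.
(a,b)_3: α=0, u≡2; β=5, v≡1 (mod 3); (2|3)=-1, (1|3)=+1; sign (−1)^0·-1^5·+1^0 = -1.
(a,b)_5: α=0, u≡1; β=-4, v≡2 (mod 5); (1|5)=+1, (2|5)=-1; sign (−1)^0·+1^-4·-1^0 = +1.
(a,b)_2: α=8, β=8; u≡3, v≡3 (mod 8); ε(u)ε(v)=1·1, αω(v)=8·1, βω(u)=8·1; sum ≡ 1  ⇒  -1.
(a,b)_∞: sgn(11)=+, sgn(3)=+, so +1.
Ram(11, 3) = {2, 3}; no ℚ_2-point on the conic.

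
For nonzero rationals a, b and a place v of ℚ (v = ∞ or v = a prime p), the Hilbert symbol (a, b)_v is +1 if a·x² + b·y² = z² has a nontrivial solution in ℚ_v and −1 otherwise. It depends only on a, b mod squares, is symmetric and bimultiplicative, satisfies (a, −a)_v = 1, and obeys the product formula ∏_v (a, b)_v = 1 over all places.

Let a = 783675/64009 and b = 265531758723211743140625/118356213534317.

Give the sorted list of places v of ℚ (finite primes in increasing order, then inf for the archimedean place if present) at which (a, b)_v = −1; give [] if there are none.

Mod squares: a ≡ 43, b ≡ 7572773. Check v ∈ {∞, 2, 3, 5, 11, 13, 17, 19, 23, 31, 37, 43}.
v=11: a=11^-2·(≡2), b=11^-6·(≡8) mod 11; (2|11)=-1, (8|11)=-1; (−1)^{-2·-6·5}·(-1)^-6·(-1)^-2 = +1.
v=23: a=23^-2·(≡7), b=23^-3·(≡2) mod 23; (7|23)=-1, (2|23)=+1; (−1)^{-2·-3·11}·(-1)^-3·(+1)^-2 = -1.
v=43: a=43^1·(≡41), b=43^3·(≡32) mod 43; (41|43)=+1, (32|43)=-1; (−1)^{1·3·21}·(+1)^3·(-1)^1 = +1.
v=2: v_2(a)=0, v_2(b)=0; units ≡ 3, 5 (mod 8); ε·ε+αω+βω = 1·0+0·1+0·1 ≡ 0  ⇒  (a,b)_2 = +1.
v=17: a=17^0·(≡15), b=17^-2·(≡1) mod 17; (15|17)=+1, (1|17)=+1; (−1)^{0·-2·8}·(+1)^-2·(+1)^0 = +1.
v=13: a=13^0·(≡10), b=13^1·(≡4) mod 13; (10|13)=+1, (4|13)=+1; (−1)^{0·1·6}·(+1)^1·(+1)^0 = +1.
v=19: a=19^0·(≡9), b=19^-1·(≡11) mod 19; (9|19)=+1, (11|19)=+1; (−1)^{0·-1·9}·(+1)^-1·(+1)^0 = +1.
v=5: a=5^2·(≡3), b=5^6·(≡3) mod 5; (3|5)=-1, (3|5)=-1; (−1)^{2·6·2}·(-1)^6·(-1)^2 = +1.
v=31: a=31^0·(≡6), b=31^1·(≡12) mod 31; (6|31)=-1, (12|31)=-1; (−1)^{0·1·15}·(-1)^1·(-1)^0 = -1.
v=∞: 43 > 0 and 7572773 > 0  ⇒  (a,b)_∞ = +1.
v=37: a=37^0·(≡22), b=37^2·(≡2) mod 37; (22|37)=-1, (2|37)=-1; (−1)^{0·2·18}·(-1)^2·(-1)^0 = +1.
v=3: a=3^6·(≡1), b=3^18·(≡2) mod 3; (1|3)=+1, (2|3)=-1; (−1)^{6·18·1}·(+1)^18·(-1)^6 = +1.
(43, 7572773 / ℚ) ramifies at {23, 31}: a division algebra.

[23, 31]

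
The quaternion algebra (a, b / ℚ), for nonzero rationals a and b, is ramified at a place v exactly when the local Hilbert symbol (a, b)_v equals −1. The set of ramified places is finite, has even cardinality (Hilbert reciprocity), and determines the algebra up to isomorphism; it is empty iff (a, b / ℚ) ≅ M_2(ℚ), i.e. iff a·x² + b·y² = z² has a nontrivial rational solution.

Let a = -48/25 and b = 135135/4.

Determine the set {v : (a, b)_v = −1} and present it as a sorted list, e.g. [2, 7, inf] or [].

Mod squares: a ≡ -3, b ≡ 15015. Check v ∈ {∞, 2, 3, 5, 7, 11, 13}.
v=11: a=11^0·(≡6), b=11^1·(≡5) mod 11; (6|11)=-1, (5|11)=+1; (−1)^{0·1·5}·(-1)^1·(+1)^0 = -1.
v=∞: -3 < 0 and 15015 > 0  ⇒  (a,b)_∞ = +1.
v=3: a=3^1·(≡2), b=3^3·(≡1) mod 3; (2|3)=-1, (1|3)=+1; (−1)^{1·3·1}·(-1)^3·(+1)^1 = +1.
v=2: v_2(a)=4, v_2(b)=-2; units ≡ 5, 7 (mod 8); ε·ε+αω+βω = 0·1+4·0+-2·1 ≡ 0  ⇒  (a,b)_2 = +1.
v=5: a=5^-2·(≡2), b=5^1·(≡3) mod 5; (2|5)=-1, (3|5)=-1; (−1)^{-2·1·2}·(-1)^1·(-1)^-2 = -1.
v=7: a=7^0·(≡2), b=7^1·(≡5) mod 7; (2|7)=+1, (5|7)=-1; (−1)^{0·1·3}·(+1)^1·(-1)^0 = +1.
v=13: a=13^0·(≡9), b=13^1·(≡2) mod 13; (9|13)=+1, (2|13)=-1; (−1)^{0·1·6}·(+1)^1·(-1)^0 = +1.
(-3, 15015 / ℚ) ramifies at {5, 11}: a division algebra.

[5, 11]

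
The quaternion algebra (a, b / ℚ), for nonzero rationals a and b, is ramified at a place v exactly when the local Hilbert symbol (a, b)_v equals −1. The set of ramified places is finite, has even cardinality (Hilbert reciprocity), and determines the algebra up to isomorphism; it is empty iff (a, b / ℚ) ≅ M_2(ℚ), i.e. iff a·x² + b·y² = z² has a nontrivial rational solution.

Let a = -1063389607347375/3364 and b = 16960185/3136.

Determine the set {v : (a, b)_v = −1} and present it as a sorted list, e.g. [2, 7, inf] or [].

Mod squares: a ≡ -55, b ≡ 2585. Check v ∈ {∞, 2, 3, 5, 7, 11, 29, 47}.
v=∞: -55 < 0 and 2585 > 0  ⇒  (a,b)_∞ = +1.
v=47: a=47^2·(≡15), b=47^1·(≡37) mod 47; (15|47)=-1, (37|47)=+1; (−1)^{2·1·23}·(-1)^1·(+1)^2 = -1.
v=7: a=7^2·(≡4), b=7^-2·(≡4) mod 7; (4|7)=+1, (4|7)=+1; (−1)^{2·-2·3}·(+1)^-2·(+1)^2 = +1.
v=5: a=5^3·(≡4), b=5^1·(≡2) mod 5; (4|5)=+1, (2|5)=-1; (−1)^{3·1·2}·(+1)^1·(-1)^3 = -1.
v=3: a=3^10·(≡2), b=3^8·(≡2) mod 3; (2|3)=-1, (2|3)=-1; (−1)^{10·8·1}·(-1)^8·(-1)^10 = +1.
v=29: a=29^-2·(≡11), b=29^0·(≡7) mod 29; (11|29)=-1, (7|29)=+1; (−1)^{-2·0·14}·(-1)^0·(+1)^-2 = +1.
v=11: a=11^3·(≡2), b=11^1·(≡9) mod 11; (2|11)=-1, (9|11)=+1; (−1)^{3·1·5}·(-1)^1·(+1)^3 = +1.
v=2: v_2(a)=-2, v_2(b)=-6; units ≡ 1, 1 (mod 8); ε·ε+αω+βω = 0·0+-2·0+-6·0 ≡ 0  ⇒  (a,b)_2 = +1.
(-55, 2585 / ℚ) ramifies at {5, 47}: a division algebra.

[5, 47]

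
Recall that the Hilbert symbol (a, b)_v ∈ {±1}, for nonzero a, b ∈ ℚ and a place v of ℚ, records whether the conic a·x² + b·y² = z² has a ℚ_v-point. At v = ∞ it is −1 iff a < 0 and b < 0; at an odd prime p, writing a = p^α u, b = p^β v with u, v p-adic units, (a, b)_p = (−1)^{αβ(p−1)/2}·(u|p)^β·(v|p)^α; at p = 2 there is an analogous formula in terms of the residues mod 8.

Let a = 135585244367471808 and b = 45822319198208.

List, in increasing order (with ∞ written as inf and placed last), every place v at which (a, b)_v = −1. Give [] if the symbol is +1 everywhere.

[2, 13, 29, 47]

(a, b) ≡ (7163, 47) mod (ℚ^×)²; places V = {2, 3, 7, 13, 19, 29, 47, ∞}.
(a,b)_47: α=2, u≡31; β=1, v≡21 (mod 47); (31|47)=-1, (21|47)=+1; sign (−1)^0·-1^1·+1^2 = -1.
(a,b)_19: α=3, u≡9; β=2, v≡5 (mod 19); (9|19)=+1, (5|19)=+1; sign (−1)^0·+1^2·+1^3 = +1.
(a,b)_∞: sgn(7163)=+, sgn(47)=+, so +1.
(a,b)_3: α=2, u≡2; β=0, v≡2 (mod 3); (2|3)=-1, (2|3)=-1; sign (−1)^0·-1^0·-1^2 = +1.
(a,b)_13: α=1, u≡5; β=0, v≡7 (mod 13); (5|13)=-1, (7|13)=-1; sign (−1)^0·-1^0·-1^1 = -1.
(a,b)_2: α=6, β=16; u≡3, v≡7 (mod 8); ε(u)ε(v)=1·1, αω(v)=6·0, βω(u)=16·1; sum ≡ 1  ⇒  -1.
(a,b)_29: α=3, u≡10; β=2, v≡14 (mod 29); (10|29)=-1, (14|29)=-1; sign (−1)^0·-1^2·-1^3 = -1.
(a,b)_7: α=2, u≡1; β=2, v≡5 (mod 7); (1|7)=+1, (5|7)=-1; sign (−1)^0·+1^2·-1^2 = +1.
|Ram(7163, 47)| = 4, even; anisotropic at {2, 13, 29, 47}.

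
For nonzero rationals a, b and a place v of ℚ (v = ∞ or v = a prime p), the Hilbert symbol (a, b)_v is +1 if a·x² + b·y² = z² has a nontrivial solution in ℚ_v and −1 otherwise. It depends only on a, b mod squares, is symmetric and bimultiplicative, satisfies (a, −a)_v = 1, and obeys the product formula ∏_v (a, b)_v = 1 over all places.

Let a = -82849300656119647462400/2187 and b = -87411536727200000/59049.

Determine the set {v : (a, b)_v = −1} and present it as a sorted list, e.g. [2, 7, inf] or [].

(a, b) ≡ (-11067, -40145) mod (ℚ^×)²; places V = {2, 3, 5, 7, 17, 31, 37, ∞}.
(a,b)_31: α=5, u≡12; β=3, v≡1 (mod 31); (12|31)=-1, (1|31)=+1; sign (−1)^1·-1^3·+1^5 = +1.
(a,b)_17: α=3, u≡12; β=2, v≡13 (mod 17); (12|17)=-1, (13|17)=+1; sign (−1)^0·-1^2·+1^3 = +1.
(a,b)_5: α=2, u≡2; β=5, v≡4 (mod 5); (2|5)=-1, (4|5)=+1; sign (−1)^0·-1^5·+1^2 = -1.
(a,b)_7: α=5, u≡2; β=3, v≡5 (mod 7); (2|7)=+1, (5|7)=-1; sign (−1)^1·+1^3·-1^5 = +1.
(a,b)_2: α=10, β=8; u≡5, v≡7 (mod 8); ε(u)ε(v)=0·1, αω(v)=10·0, βω(u)=8·1; sum ≡ 0  ⇒  +1.
(a,b)_∞: sgn(-11067)=−, sgn(-40145)=−, so -1.
(a,b)_37: α=2, u≡25; β=1, v≡36 (mod 37); (25|37)=+1, (36|37)=+1; sign (−1)^0·+1^1·+1^2 = +1.
(a,b)_3: α=-7, u≡1; β=-10, v≡1 (mod 3); (1|3)=+1, (1|3)=+1; sign (−1)^0·+1^-10·+1^-7 = +1.
(-11067, -40145 / ℚ) ramifies at {5, ∞}: a division algebra.

[5, inf]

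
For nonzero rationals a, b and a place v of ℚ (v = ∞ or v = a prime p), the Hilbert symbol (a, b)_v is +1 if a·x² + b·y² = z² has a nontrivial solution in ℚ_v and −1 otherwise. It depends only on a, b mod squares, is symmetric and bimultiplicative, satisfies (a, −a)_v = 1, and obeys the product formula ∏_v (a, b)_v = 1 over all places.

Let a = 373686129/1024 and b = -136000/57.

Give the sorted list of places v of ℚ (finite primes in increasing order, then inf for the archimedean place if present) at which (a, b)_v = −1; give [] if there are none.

[3, 17]

Mod squares: a ≡ 969, b ≡ -4845. Check v ∈ {∞, 2, 3, 5, 17, 19, 23}.
v=5: a=5^0·(≡1), b=5^3·(≡1) mod 5; (1|5)=+1, (1|5)=+1; (−1)^{0·3·2}·(+1)^3·(+1)^0 = +1.
v=2: v_2(a)=-10, v_2(b)=6; units ≡ 1, 3 (mod 8); ε·ε+αω+βω = 0·1+-10·1+6·0 ≡ 0  ⇒  (a,b)_2 = +1.
v=23: a=23^2·(≡4), b=23^0·(≡2) mod 23; (4|23)=+1, (2|23)=+1; (−1)^{2·0·11}·(+1)^0·(+1)^2 = +1.
v=3: a=3^7·(≡2), b=3^-1·(≡2) mod 3; (2|3)=-1, (2|3)=-1; (−1)^{7·-1·1}·(-1)^-1·(-1)^7 = -1.
v=17: a=17^1·(≡11), b=17^1·(≡4) mod 17; (11|17)=-1, (4|17)=+1; (−1)^{1·1·8}·(-1)^1·(+1)^1 = -1.
v=19: a=19^1·(≡13), b=19^-1·(≡7) mod 19; (13|19)=-1, (7|19)=+1; (−1)^{1·-1·9}·(-1)^-1·(+1)^1 = +1.
v=∞: 969 > 0 and -4845 < 0  ⇒  (a,b)_∞ = +1.
Ram(969, -4845) = {3, 17}; no ℚ_3-point on the conic.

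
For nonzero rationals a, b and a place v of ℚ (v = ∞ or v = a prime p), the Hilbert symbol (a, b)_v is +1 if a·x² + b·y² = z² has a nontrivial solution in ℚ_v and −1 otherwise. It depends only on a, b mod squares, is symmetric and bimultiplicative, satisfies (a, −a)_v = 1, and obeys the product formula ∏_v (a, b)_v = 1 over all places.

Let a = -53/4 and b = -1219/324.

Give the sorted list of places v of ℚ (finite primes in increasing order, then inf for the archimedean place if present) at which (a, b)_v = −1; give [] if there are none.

(a, b) ≡ (-53, -1219) mod (ℚ^×)²; places V = {2, 3, 23, 53, ∞}.
(a,b)_53: α=1, u≡13; β=1, v≡5 (mod 53); (13|53)=+1, (5|53)=-1; sign (−1)^0·+1^1·-1^1 = -1.
(a,b)_23: α=0, u≡4; β=1, v≡8 (mod 23); (4|23)=+1, (8|23)=+1; sign (−1)^0·+1^1·+1^0 = +1.
(a,b)_3: α=0, u≡1; β=-4, v≡2 (mod 3); (1|3)=+1, (2|3)=-1; sign (−1)^0·+1^-4·-1^0 = +1.
(a,b)_2: α=-2, β=-2; u≡3, v≡5 (mod 8); ε(u)ε(v)=1·0, αω(v)=-2·1, βω(u)=-2·1; sum ≡ 0  ⇒  +1.
(a,b)_∞: sgn(-53)=−, sgn(-1219)=−, so -1.
Ram(-53, -1219) = {53, ∞}; no ℚ_53-point on the conic.

[53, inf]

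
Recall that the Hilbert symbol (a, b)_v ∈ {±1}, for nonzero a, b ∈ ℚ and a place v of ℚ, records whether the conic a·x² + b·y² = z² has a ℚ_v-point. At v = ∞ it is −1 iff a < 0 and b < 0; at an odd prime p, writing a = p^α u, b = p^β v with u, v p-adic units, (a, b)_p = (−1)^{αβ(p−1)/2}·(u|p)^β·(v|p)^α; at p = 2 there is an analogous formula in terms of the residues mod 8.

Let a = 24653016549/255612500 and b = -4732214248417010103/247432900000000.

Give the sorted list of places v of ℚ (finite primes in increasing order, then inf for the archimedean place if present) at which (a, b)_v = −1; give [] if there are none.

[5, 47]

(a, b) ≡ (105, -47) mod (ℚ^×)²; places V = {2, 3, 5, 7, 11, 13, 47, ∞}.
(a,b)_∞: sgn(105)=+, sgn(-47)=−, so +1.
(a,b)_3: α=13, u≡2; β=18, v≡1 (mod 3); (2|3)=-1, (1|3)=+1; sign (−1)^0·-1^18·+1^13 = +1.
(a,b)_7: α=1, u≡4; β=6, v≡1 (mod 7); (4|7)=+1, (1|7)=+1; sign (−1)^0·+1^6·+1^1 = +1.
(a,b)_47: α=2, u≡39; β=3, v≡23 (mod 47); (39|47)=-1, (23|47)=-1; sign (−1)^0·-1^3·-1^2 = -1.
(a,b)_2: α=-2, β=-8; u≡1, v≡1 (mod 8); ε(u)ε(v)=0·0, αω(v)=-2·0, βω(u)=-8·0; sum ≡ 0  ⇒  +1.
(a,b)_13: α=-2, u≡9; β=-2, v≡5 (mod 13); (9|13)=+1, (5|13)=-1; sign (−1)^0·+1^-2·-1^-2 = +1.
(a,b)_5: α=-5, u≡4; β=-8, v≡3 (mod 5); (4|5)=+1, (3|5)=-1; sign (−1)^0·+1^-8·-1^-5 = -1.
(a,b)_11: α=-2, u≡8; β=-4, v≡8 (mod 11); (8|11)=-1, (8|11)=-1; sign (−1)^0·-1^-4·-1^-2 = +1.
Ram(105, -47) = {5, 47}; no ℚ_5-point on the conic.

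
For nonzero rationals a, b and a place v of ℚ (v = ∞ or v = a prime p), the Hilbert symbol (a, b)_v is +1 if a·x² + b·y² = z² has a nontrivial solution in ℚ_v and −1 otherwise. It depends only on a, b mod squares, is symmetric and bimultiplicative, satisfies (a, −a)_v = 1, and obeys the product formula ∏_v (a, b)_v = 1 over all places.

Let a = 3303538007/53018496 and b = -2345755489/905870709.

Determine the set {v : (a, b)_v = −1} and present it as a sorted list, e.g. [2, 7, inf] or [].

[2, 37]

Mod squares: a ≡ 70818, b ≡ -29. Check v ∈ {∞, 2, 3, 7, 11, 17, 23, 29, 37}.
v=11: a=11^3·(≡4), b=11^2·(≡5) mod 11; (4|11)=+1, (5|11)=+1; (−1)^{3·2·5}·(+1)^2·(+1)^3 = +1.
v=2: v_2(a)=-7, v_2(b)=0; units ≡ 1, 3 (mod 8); ε·ε+αω+βω = 0·1+-7·1+0·0 ≡ 1  ⇒  (a,b)_2 = -1.
v=23: a=23^-2·(≡4), b=23^-2·(≡22) mod 23; (4|23)=+1, (22|23)=-1; (−1)^{-2·-2·11}·(+1)^-2·(-1)^-2 = +1.
v=7: a=7^2·(≡6), b=7^2·(≡6) mod 7; (6|7)=-1, (6|7)=-1; (−1)^{2·2·3}·(-1)^2·(-1)^2 = +1.
v=∞: 70818 > 0 and -29 < 0  ⇒  (a,b)_∞ = +1.
v=3: a=3^-3·(≡2), b=3^-10·(≡1) mod 3; (2|3)=-1, (1|3)=+1; (−1)^{-3·-10·1}·(-1)^-10·(+1)^-3 = +1.
v=29: a=29^-1·(≡13), b=29^-1·(≡13) mod 29; (13|29)=+1, (13|29)=+1; (−1)^{-1·-1·14}·(+1)^-1·(+1)^-1 = +1.
v=37: a=37^3·(≡36), b=37^2·(≡20) mod 37; (36|37)=+1, (20|37)=-1; (−1)^{3·2·18}·(+1)^2·(-1)^3 = -1.
v=17: a=17^0·(≡2), b=17^2·(≡14) mod 17; (2|17)=+1, (14|17)=-1; (−1)^{0·2·8}·(+1)^2·(-1)^0 = +1.
Ram(70818, -29) = {2, 37}; no ℚ_2-point on the conic.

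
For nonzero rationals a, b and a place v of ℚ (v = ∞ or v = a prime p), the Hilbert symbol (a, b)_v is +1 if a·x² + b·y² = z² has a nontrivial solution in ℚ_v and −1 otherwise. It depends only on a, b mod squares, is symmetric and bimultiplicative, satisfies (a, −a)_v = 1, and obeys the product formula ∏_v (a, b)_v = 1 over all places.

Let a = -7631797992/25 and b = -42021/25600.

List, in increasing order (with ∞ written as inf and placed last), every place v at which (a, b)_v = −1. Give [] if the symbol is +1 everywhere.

[3, 13, 23, 29, 31, inf]

(a, b) ≡ (-11289642, -4669) mod (ℚ^×)²; places V = {2, 3, 5, 7, 13, 23, 29, 31, ∞}.
(a,b)_∞: sgn(-11289642)=−, sgn(-4669)=−, so -1.
(a,b)_13: α=3, u≡6; β=0, v≡7 (mod 13); (6|13)=-1, (7|13)=-1; sign (−1)^0·-1^0·-1^3 = -1.
(a,b)_29: α=1, u≡19; β=1, v≡4 (mod 29); (19|29)=-1, (4|29)=+1; sign (−1)^0·-1^1·+1^1 = -1.
(a,b)_31: α=1, u≡6; β=0, v≡13 (mod 31); (6|31)=-1, (13|31)=-1; sign (−1)^0·-1^0·-1^1 = -1.
(a,b)_7: α=1, u≡1; β=1, v≡3 (mod 7); (1|7)=+1, (3|7)=-1; sign (−1)^1·+1^1·-1^1 = +1.
(a,b)_23: α=1, u≡8; β=1, v≡13 (mod 23); (8|23)=+1, (13|23)=+1; sign (−1)^1·+1^1·+1^1 = -1.
(a,b)_5: α=-2, u≡3; β=-2, v≡1 (mod 5); (3|5)=-1, (1|5)=+1; sign (−1)^0·-1^-2·+1^-2 = +1.
(a,b)_2: α=3, β=-10; u≡3, v≡3 (mod 8); ε(u)ε(v)=1·1, αω(v)=3·1, βω(u)=-10·1; sum ≡ 0  ⇒  +1.
(a,b)_3: α=1, u≡1; β=2, v≡2 (mod 3); (1|3)=+1, (2|3)=-1; sign (−1)^0·+1^2·-1^1 = -1.
|Ram(-11289642, -4669)| = 6, even; anisotropic at {3, 13, 23, 29, 31, ∞}.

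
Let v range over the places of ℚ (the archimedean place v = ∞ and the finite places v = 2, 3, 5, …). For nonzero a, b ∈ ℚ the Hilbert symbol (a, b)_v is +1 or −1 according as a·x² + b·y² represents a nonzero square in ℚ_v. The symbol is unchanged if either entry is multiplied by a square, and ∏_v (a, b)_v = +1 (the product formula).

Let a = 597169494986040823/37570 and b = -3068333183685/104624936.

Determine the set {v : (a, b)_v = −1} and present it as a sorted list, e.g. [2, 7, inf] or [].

[2, 11]

Mod squares: a ≡ 910, b ≡ -4290. Check v ∈ {∞, 2, 3, 5, 7, 11, 13, 17, 23, 29, 47, 59}.
v=5: a=5^-1·(≡2), b=5^1·(≡3) mod 5; (2|5)=-1, (3|5)=-1; (−1)^{-1·1·2}·(-1)^1·(-1)^-1 = +1.
v=11: a=11^6·(≡7), b=11^5·(≡6) mod 11; (7|11)=-1, (6|11)=-1; (−1)^{6·5·5}·(-1)^5·(-1)^6 = -1.
v=∞: 910 > 0 and -4290 < 0  ⇒  (a,b)_∞ = +1.
v=23: a=23^2·(≡8), b=23^2·(≡14) mod 23; (8|23)=+1, (14|23)=-1; (−1)^{2·2·11}·(+1)^2·(-1)^2 = +1.
v=17: a=17^-2·(≡13), b=17^-2·(≡14) mod 17; (13|17)=+1, (14|17)=-1; (−1)^{-2·-2·8}·(+1)^-2·(-1)^-2 = +1.
v=3: a=3^0·(≡1), b=3^1·(≡1) mod 3; (1|3)=+1, (1|3)=+1; (−1)^{0·1·1}·(+1)^1·(+1)^0 = +1.
v=2: v_2(a)=-1, v_2(b)=-3; units ≡ 7, 7 (mod 8); ε·ε+αω+βω = 1·1+-1·0+-3·0 ≡ 1  ⇒  (a,b)_2 = -1.
v=59: a=59^0·(≡57), b=59^-2·(≡21) mod 59; (57|59)=+1, (21|59)=+1; (−1)^{0·-2·29}·(+1)^-2·(+1)^0 = +1.
v=47: a=47^2·(≡2), b=47^0·(≡8) mod 47; (2|47)=+1, (8|47)=+1; (−1)^{2·0·23}·(+1)^0·(+1)^2 = +1.
v=29: a=29^2·(≡11), b=29^0·(≡10) mod 29; (11|29)=-1, (10|29)=-1; (−1)^{2·0·14}·(-1)^0·(-1)^2 = +1.
v=13: a=13^-1·(≡7), b=13^-1·(≡6) mod 13; (7|13)=-1, (6|13)=-1; (−1)^{-1·-1·6}·(-1)^-1·(-1)^-1 = +1.
v=7: a=7^3·(≡2), b=7^4·(≡2) mod 7; (2|7)=+1, (2|7)=+1; (−1)^{3·4·3}·(+1)^4·(+1)^3 = +1.
|Ram(910, -4290)| = 2, even; anisotropic at {2, 11}.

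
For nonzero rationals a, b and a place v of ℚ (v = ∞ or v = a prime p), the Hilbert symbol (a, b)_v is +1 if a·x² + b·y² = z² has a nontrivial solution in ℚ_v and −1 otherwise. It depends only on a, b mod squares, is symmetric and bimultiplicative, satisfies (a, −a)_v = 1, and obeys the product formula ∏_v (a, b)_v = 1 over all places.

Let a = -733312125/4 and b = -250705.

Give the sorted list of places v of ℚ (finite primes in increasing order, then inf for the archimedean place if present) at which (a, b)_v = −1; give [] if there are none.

[2, 5, 13, inf]

(a, b) ≡ (-19285, -250705) mod (ℚ^×)²; places V = {2, 3, 5, 7, 13, 19, 29, ∞}.
(a,b)_13: α=2, u≡7; β=1, v≡7 (mod 13); (7|13)=-1, (7|13)=-1; sign (−1)^0·-1^1·-1^2 = -1.
(a,b)_7: α=1, u≡6; β=1, v≡4 (mod 7); (6|7)=-1, (4|7)=+1; sign (−1)^1·-1^1·+1^1 = +1.
(a,b)_29: α=1, u≡3; β=1, v≡26 (mod 29); (3|29)=-1, (26|29)=-1; sign (−1)^0·-1^1·-1^1 = +1.
(a,b)_2: α=-2, β=0; u≡3, v≡7 (mod 8); ε(u)ε(v)=1·1, αω(v)=-2·0, βω(u)=0·1; sum ≡ 1  ⇒  -1.
(a,b)_∞: sgn(-19285)=−, sgn(-250705)=−, so -1.
(a,b)_19: α=1, u≡7; β=1, v≡10 (mod 19); (7|19)=+1, (10|19)=-1; sign (−1)^1·+1^1·-1^1 = +1.
(a,b)_5: α=3, u≡2; β=1, v≡4 (mod 5); (2|5)=-1, (4|5)=+1; sign (−1)^0·-1^1·+1^3 = -1.
(a,b)_3: α=2, u≡2; β=0, v≡2 (mod 3); (2|3)=-1, (2|3)=-1; sign (−1)^0·-1^0·-1^2 = +1.
(-19285, -250705 / ℚ) ramifies at {2, 5, 13, ∞}: a division algebra.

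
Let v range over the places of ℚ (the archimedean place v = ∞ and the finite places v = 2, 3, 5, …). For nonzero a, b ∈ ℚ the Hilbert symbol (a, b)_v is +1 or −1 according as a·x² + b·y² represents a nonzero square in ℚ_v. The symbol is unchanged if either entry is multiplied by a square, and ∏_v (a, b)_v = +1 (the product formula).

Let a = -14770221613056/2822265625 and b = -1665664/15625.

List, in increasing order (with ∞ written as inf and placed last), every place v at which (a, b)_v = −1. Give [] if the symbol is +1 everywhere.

(a, b) ≡ (-21, -154) mod (ℚ^×)²; places V = {2, 3, 5, 7, 11, 13, 17, ∞}.
(a,b)_13: α=2, u≡5; β=2, v≡2 (mod 13); (5|13)=-1, (2|13)=-1; sign (−1)^0·-1^2·-1^2 = +1.
(a,b)_17: α=-2, u≡4; β=0, v≡15 (mod 17); (4|17)=+1, (15|17)=+1; sign (−1)^0·+1^0·+1^-2 = +1.
(a,b)_2: α=20, β=7; u≡3, v≡3 (mod 8); ε(u)ε(v)=1·1, αω(v)=20·1, βω(u)=7·1; sum ≡ 0  ⇒  +1.
(a,b)_∞: sgn(-21)=−, sgn(-154)=−, so -1.
(a,b)_7: α=3, u≡2; β=1, v≡6 (mod 7); (2|7)=+1, (6|7)=-1; sign (−1)^1·+1^1·-1^3 = +1.
(a,b)_3: α=5, u≡2; β=0, v≡2 (mod 3); (2|3)=-1, (2|3)=-1; sign (−1)^0·-1^0·-1^5 = -1.
(a,b)_11: α=0, u≡1; β=1, v≡7 (mod 11); (1|11)=+1, (7|11)=-1; sign (−1)^0·+1^1·-1^0 = +1.
(a,b)_5: α=-10, u≡1; β=-6, v≡1 (mod 5); (1|5)=+1, (1|5)=+1; sign (−1)^0·+1^-6·+1^-10 = +1.
|Ram(-21, -154)| = 2, even; anisotropic at {3, ∞}.

[3, inf]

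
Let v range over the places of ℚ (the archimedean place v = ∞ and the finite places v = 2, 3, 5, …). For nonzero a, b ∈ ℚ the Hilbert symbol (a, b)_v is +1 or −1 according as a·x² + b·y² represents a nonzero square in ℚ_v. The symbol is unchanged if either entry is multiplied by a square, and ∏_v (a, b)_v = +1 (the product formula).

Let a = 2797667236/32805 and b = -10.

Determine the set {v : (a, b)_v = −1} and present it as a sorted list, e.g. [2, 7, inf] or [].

[2, 5]

Mod squares: a ≡ 24605, b ≡ -10. Check v ∈ {∞, 2, 3, 5, 7, 13, 19, 29, 37}.
v=37: a=37^1·(≡25), b=37^0·(≡27) mod 37; (25|37)=+1, (27|37)=+1; (−1)^{1·0·18}·(+1)^0·(+1)^1 = +1.
v=19: a=19^1·(≡3), b=19^0·(≡9) mod 19; (3|19)=-1, (9|19)=+1; (−1)^{1·0·9}·(-1)^0·(+1)^1 = +1.
v=2: v_2(a)=2, v_2(b)=1; units ≡ 5, 3 (mod 8); ε·ε+αω+βω = 0·1+2·1+1·1 ≡ 1  ⇒  (a,b)_2 = -1.
v=13: a=13^2·(≡3), b=13^0·(≡3) mod 13; (3|13)=+1, (3|13)=+1; (−1)^{2·0·6}·(+1)^0·(+1)^2 = +1.
v=5: a=5^-1·(≡1), b=5^1·(≡3) mod 5; (1|5)=+1, (3|5)=-1; (−1)^{-1·1·2}·(+1)^1·(-1)^-1 = -1.
v=29: a=29^2·(≡1), b=29^0·(≡19) mod 29; (1|29)=+1, (19|29)=-1; (−1)^{2·0·14}·(+1)^0·(-1)^2 = +1.
v=∞: 24605 > 0 and -10 < 0  ⇒  (a,b)_∞ = +1.
v=7: a=7^1·(≡4), b=7^0·(≡4) mod 7; (4|7)=+1, (4|7)=+1; (−1)^{1·0·3}·(+1)^0·(+1)^1 = +1.
v=3: a=3^-8·(≡2), b=3^0·(≡2) mod 3; (2|3)=-1, (2|3)=-1; (−1)^{-8·0·1}·(-1)^0·(-1)^-8 = +1.
Ram(24605, -10) = {2, 5}; no ℚ_2-point on the conic.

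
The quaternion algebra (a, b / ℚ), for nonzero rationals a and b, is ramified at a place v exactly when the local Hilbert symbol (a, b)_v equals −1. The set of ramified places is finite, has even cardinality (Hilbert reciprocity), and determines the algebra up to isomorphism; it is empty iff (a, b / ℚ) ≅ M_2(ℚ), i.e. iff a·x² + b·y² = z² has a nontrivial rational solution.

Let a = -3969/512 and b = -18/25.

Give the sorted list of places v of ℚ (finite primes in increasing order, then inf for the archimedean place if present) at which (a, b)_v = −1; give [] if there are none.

[2, inf]

(a, b) ≡ (-2, -2) mod (ℚ^×)²; places V = {2, 3, 5, 7, ∞}.
(a,b)_7: α=2, u≡3; β=0, v≡6 (mod 7); (3|7)=-1, (6|7)=-1; sign (−1)^0·-1^0·-1^2 = +1.
(a,b)_2: α=-9, β=1; u≡7, v≡7 (mod 8); ε(u)ε(v)=1·1, αω(v)=-9·0, βω(u)=1·0; sum ≡ 1  ⇒  -1.
(a,b)_∞: sgn(-2)=−, sgn(-2)=−, so -1.
(a,b)_3: α=4, u≡1; β=2, v≡1 (mod 3); (1|3)=+1, (1|3)=+1; sign (−1)^0·+1^2·+1^4 = +1.
(a,b)_5: α=0, u≡3; β=-2, v≡2 (mod 5); (3|5)=-1, (2|5)=-1; sign (−1)^0·-1^-2·-1^0 = +1.
Ram(-2, -2) = {2, ∞}; no ℚ_2-point on the conic.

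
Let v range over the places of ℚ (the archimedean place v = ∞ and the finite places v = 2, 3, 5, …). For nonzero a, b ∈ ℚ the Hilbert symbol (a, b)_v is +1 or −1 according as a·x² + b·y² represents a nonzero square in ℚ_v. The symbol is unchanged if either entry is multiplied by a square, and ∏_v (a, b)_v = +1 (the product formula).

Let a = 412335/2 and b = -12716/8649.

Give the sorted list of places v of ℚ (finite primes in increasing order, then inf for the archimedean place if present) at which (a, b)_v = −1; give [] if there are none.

[2, 17]

(a, b) ≡ (1870, -11) mod (ℚ^×)²; places V = {2, 3, 5, 7, 11, 17, 31, ∞}.
(a,b)_5: α=1, u≡1; β=0, v≡1 (mod 5); (1|5)=+1, (1|5)=+1; sign (−1)^0·+1^0·+1^1 = +1.
(a,b)_11: α=1, u≡4; β=1, v≡7 (mod 11); (4|11)=+1, (7|11)=-1; sign (−1)^1·+1^1·-1^1 = +1.
(a,b)_7: α=2, u≡4; β=0, v≡6 (mod 7); (4|7)=+1, (6|7)=-1; sign (−1)^0·+1^0·-1^2 = +1.
(a,b)_3: α=2, u≡1; β=-2, v≡1 (mod 3); (1|3)=+1, (1|3)=+1; sign (−1)^0·+1^-2·+1^2 = +1.
(a,b)_2: α=-1, β=2; u≡7, v≡5 (mod 8); ε(u)ε(v)=1·0, αω(v)=-1·1, βω(u)=2·0; sum ≡ 1  ⇒  -1.
(a,b)_31: α=0, u≡2; β=-2, v≡20 (mod 31); (2|31)=+1, (20|31)=+1; sign (−1)^0·+1^-2·+1^0 = +1.
(a,b)_∞: sgn(1870)=+, sgn(-11)=−, so +1.
(a,b)_17: α=1, u≡15; β=2, v≡11 (mod 17); (15|17)=+1, (11|17)=-1; sign (−1)^0·+1^2·-1^1 = -1.
|Ram(1870, -11)| = 2, even; anisotropic at {2, 17}.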